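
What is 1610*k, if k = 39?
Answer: 62790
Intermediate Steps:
1610*k = 1610*39 = 62790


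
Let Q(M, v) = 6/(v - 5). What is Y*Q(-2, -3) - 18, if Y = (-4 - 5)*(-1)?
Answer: -99/4 ≈ -24.750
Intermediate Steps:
Q(M, v) = 6/(-5 + v)
Y = 9 (Y = -9*(-1) = 9)
Y*Q(-2, -3) - 18 = 9*(6/(-5 - 3)) - 18 = 9*(6/(-8)) - 18 = 9*(6*(-⅛)) - 18 = 9*(-¾) - 18 = -27/4 - 18 = -99/4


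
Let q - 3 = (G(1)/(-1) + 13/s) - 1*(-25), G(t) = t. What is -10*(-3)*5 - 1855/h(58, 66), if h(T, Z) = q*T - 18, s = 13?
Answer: 239045/1606 ≈ 148.84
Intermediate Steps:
q = 28 (q = 3 + ((1/(-1) + 13/13) - 1*(-25)) = 3 + ((1*(-1) + 13*(1/13)) + 25) = 3 + ((-1 + 1) + 25) = 3 + (0 + 25) = 3 + 25 = 28)
h(T, Z) = -18 + 28*T (h(T, Z) = 28*T - 18 = -18 + 28*T)
-10*(-3)*5 - 1855/h(58, 66) = -10*(-3)*5 - 1855/(-18 + 28*58) = 30*5 - 1855/(-18 + 1624) = 150 - 1855/1606 = 239045/1606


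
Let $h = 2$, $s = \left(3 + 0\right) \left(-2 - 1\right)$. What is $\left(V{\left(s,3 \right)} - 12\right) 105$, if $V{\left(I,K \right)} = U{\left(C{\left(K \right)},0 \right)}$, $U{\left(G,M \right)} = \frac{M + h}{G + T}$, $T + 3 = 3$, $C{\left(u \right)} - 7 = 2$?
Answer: $- \frac{3710}{3} \approx -1236.7$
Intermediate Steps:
$C{\left(u \right)} = 9$ ($C{\left(u \right)} = 7 + 2 = 9$)
$s = -9$ ($s = 3 \left(-3\right) = -9$)
$T = 0$ ($T = -3 + 3 = 0$)
$U{\left(G,M \right)} = \frac{2 + M}{G}$ ($U{\left(G,M \right)} = \frac{M + 2}{G + 0} = \frac{2 + M}{G}$)
$V{\left(I,K \right)} = \frac{2}{9}$ ($V{\left(I,K \right)} = \frac{2 + 0}{9} = \frac{1}{9} \cdot 2 = \frac{2}{9}$)
$\left(V{\left(s,3 \right)} - 12\right) 105 = \left(\frac{2}{9} - 12\right) 105 = \left(- \frac{106}{9}\right) 105 = - \frac{3710}{3}$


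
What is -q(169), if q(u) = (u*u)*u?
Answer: -4826809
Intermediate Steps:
q(u) = u**3 (q(u) = u**2*u = u**3)
-q(169) = -1*169**3 = -1*4826809 = -4826809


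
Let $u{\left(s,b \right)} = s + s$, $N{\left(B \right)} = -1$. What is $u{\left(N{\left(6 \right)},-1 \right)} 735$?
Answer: $-1470$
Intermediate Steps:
$u{\left(s,b \right)} = 2 s$
$u{\left(N{\left(6 \right)},-1 \right)} 735 = 2 \left(-1\right) 735 = \left(-2\right) 735 = -1470$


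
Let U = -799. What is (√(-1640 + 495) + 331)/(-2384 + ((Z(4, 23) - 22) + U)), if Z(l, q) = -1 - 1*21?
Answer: -331/3227 - I*√1145/3227 ≈ -0.10257 - 0.010486*I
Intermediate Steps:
Z(l, q) = -22 (Z(l, q) = -1 - 21 = -22)
(√(-1640 + 495) + 331)/(-2384 + ((Z(4, 23) - 22) + U)) = (√(-1640 + 495) + 331)/(-2384 + ((-22 - 22) - 799)) = (√(-1145) + 331)/(-2384 + (-44 - 799)) = (I*√1145 + 331)/(-2384 - 843) = (331 + I*√1145)/(-3227) = (331 + I*√1145)*(-1/3227) = -331/3227 - I*√1145/3227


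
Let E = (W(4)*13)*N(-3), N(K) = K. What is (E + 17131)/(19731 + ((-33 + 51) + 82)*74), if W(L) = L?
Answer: 16975/27131 ≈ 0.62567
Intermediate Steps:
E = -156 (E = (4*13)*(-3) = 52*(-3) = -156)
(E + 17131)/(19731 + ((-33 + 51) + 82)*74) = (-156 + 17131)/(19731 + ((-33 + 51) + 82)*74) = 16975/(19731 + (18 + 82)*74) = 16975/(19731 + 100*74) = 16975/(19731 + 7400) = 16975/27131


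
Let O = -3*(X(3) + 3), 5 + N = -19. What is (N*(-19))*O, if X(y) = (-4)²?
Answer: -25992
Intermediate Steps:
N = -24 (N = -5 - 19 = -24)
X(y) = 16
O = -57 (O = -3*(16 + 3) = -3*19 = -57)
(N*(-19))*O = -24*(-19)*(-57) = 456*(-57) = -25992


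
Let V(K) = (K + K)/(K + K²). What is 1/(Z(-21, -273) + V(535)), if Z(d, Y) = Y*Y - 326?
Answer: 268/19886405 ≈ 1.3477e-5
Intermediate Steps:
Z(d, Y) = -326 + Y² (Z(d, Y) = Y² - 326 = -326 + Y²)
V(K) = 2*K/(K + K²) (V(K) = (2*K)/(K + K²) = 2*K/(K + K²))
1/(Z(-21, -273) + V(535)) = 1/((-326 + (-273)²) + 2/(1 + 535)) = 1/((-326 + 74529) + 2/536) = 1/(74203 + 2*(1/536)) = 1/(74203 + 1/268) = 1/(19886405/268) = 268/19886405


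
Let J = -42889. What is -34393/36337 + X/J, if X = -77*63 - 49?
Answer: -185290011/222636799 ≈ -0.83225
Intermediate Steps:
X = -4900 (X = -4851 - 49 = -4900)
-34393/36337 + X/J = -34393/36337 - 4900/(-42889) = -34393*1/36337 - 4900*(-1/42889) = -34393/36337 + 700/6127 = -185290011/222636799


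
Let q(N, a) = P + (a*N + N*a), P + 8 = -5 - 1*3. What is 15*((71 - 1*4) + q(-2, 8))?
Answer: 285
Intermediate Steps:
P = -16 (P = -8 + (-5 - 1*3) = -8 + (-5 - 3) = -8 - 8 = -16)
q(N, a) = -16 + 2*N*a (q(N, a) = -16 + (a*N + N*a) = -16 + (N*a + N*a) = -16 + 2*N*a)
15*((71 - 1*4) + q(-2, 8)) = 15*((71 - 1*4) + (-16 + 2*(-2)*8)) = 15*((71 - 4) + (-16 - 32)) = 15*(67 - 48) = 15*19 = 285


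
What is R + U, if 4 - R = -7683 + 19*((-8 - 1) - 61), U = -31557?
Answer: -22540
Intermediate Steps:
R = 9017 (R = 4 - (-7683 + 19*((-8 - 1) - 61)) = 4 - (-7683 + 19*(-9 - 61)) = 4 - (-7683 + 19*(-70)) = 4 - (-7683 - 1330) = 4 - 1*(-9013) = 4 + 9013 = 9017)
R + U = 9017 - 31557 = -22540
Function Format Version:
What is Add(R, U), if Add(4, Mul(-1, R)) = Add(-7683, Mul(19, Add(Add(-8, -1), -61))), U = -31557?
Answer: -22540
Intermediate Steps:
R = 9017 (R = Add(4, Mul(-1, Add(-7683, Mul(19, Add(Add(-8, -1), -61))))) = Add(4, Mul(-1, Add(-7683, Mul(19, Add(-9, -61))))) = Add(4, Mul(-1, Add(-7683, Mul(19, -70)))) = Add(4, Mul(-1, Add(-7683, -1330))) = Add(4, Mul(-1, -9013)) = Add(4, 9013) = 9017)
Add(R, U) = Add(9017, -31557) = -22540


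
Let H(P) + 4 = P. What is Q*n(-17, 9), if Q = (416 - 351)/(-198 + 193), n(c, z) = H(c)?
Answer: 273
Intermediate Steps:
H(P) = -4 + P
n(c, z) = -4 + c
Q = -13 (Q = 65/(-5) = 65*(-⅕) = -13)
Q*n(-17, 9) = -13*(-4 - 17) = -13*(-21) = 273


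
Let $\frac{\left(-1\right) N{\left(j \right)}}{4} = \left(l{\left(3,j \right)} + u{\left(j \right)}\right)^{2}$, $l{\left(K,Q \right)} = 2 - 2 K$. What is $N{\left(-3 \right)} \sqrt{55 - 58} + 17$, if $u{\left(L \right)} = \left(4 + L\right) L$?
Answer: $17 - 196 i \sqrt{3} \approx 17.0 - 339.48 i$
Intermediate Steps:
$u{\left(L \right)} = L \left(4 + L\right)$
$N{\left(j \right)} = - 4 \left(-4 + j \left(4 + j\right)\right)^{2}$ ($N{\left(j \right)} = - 4 \left(\left(2 - 6\right) + j \left(4 + j\right)\right)^{2} = - 4 \left(-4 + j \left(4 + j\right)\right)^{2}$)
$N{\left(-3 \right)} \sqrt{55 - 58} + 17 = - 4 \left(-4 - 3 \left(4 - 3\right)\right)^{2} \sqrt{55 - 58} + 17 = - 4 \left(-4 - 3\right)^{2} \sqrt{-3} + 17 = - 4 \left(-4 - 3\right)^{2} i \sqrt{3} + 17 = - 4 \left(-7\right)^{2} i \sqrt{3} + 17 = \left(-4\right) 49 i \sqrt{3} + 17 = - 196 i \sqrt{3} + 17 = 17 - 196 i \sqrt{3}$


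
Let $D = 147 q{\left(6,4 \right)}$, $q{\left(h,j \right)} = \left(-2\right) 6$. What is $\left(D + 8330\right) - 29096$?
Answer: $-22530$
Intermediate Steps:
$q{\left(h,j \right)} = -12$
$D = -1764$ ($D = 147 \left(-12\right) = -1764$)
$\left(D + 8330\right) - 29096 = \left(-1764 + 8330\right) - 29096 = 6566 - 29096 = -22530$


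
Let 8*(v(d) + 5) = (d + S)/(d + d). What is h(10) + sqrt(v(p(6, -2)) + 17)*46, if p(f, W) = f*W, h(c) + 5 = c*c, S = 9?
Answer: 95 + 23*sqrt(769)/4 ≈ 254.45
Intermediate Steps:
h(c) = -5 + c**2 (h(c) = -5 + c*c = -5 + c**2)
p(f, W) = W*f
v(d) = -5 + (9 + d)/(16*d) (v(d) = -5 + ((d + 9)/(d + d))/8 = -5 + ((9 + d)/((2*d)))/8 = -5 + ((9 + d)*(1/(2*d)))/8 = -5 + ((9 + d)/(2*d))/8 = -5 + (9 + d)/(16*d))
h(10) + sqrt(v(p(6, -2)) + 17)*46 = (-5 + 10**2) + sqrt((9 - (-158)*6)/(16*((-2*6))) + 17)*46 = (-5 + 100) + sqrt((1/16)*(9 - 79*(-12))/(-12) + 17)*46 = 95 + sqrt((1/16)*(-1/12)*(9 + 948) + 17)*46 = 95 + sqrt((1/16)*(-1/12)*957 + 17)*46 = 95 + sqrt(-319/64 + 17)*46 = 95 + sqrt(769/64)*46 = 95 + (sqrt(769)/8)*46 = 95 + 23*sqrt(769)/4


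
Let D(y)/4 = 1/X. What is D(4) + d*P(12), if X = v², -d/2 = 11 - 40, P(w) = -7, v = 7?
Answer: -19890/49 ≈ -405.92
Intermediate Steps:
d = 58 (d = -2*(11 - 40) = -2*(-29) = 58)
X = 49 (X = 7² = 49)
D(y) = 4/49
D(4) + d*P(12) = 4/49 + 58*(-7) = 4/49 - 406 = -19890/49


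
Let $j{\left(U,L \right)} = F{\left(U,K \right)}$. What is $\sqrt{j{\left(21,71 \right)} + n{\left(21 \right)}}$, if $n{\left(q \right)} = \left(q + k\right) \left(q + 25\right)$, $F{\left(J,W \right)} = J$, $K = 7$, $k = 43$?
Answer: $\sqrt{2965} \approx 54.452$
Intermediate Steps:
$j{\left(U,L \right)} = U$
$n{\left(q \right)} = \left(25 + q\right) \left(43 + q\right)$ ($n{\left(q \right)} = \left(q + 43\right) \left(q + 25\right) = \left(43 + q\right) \left(25 + q\right) = \left(25 + q\right) \left(43 + q\right)$)
$\sqrt{j{\left(21,71 \right)} + n{\left(21 \right)}} = \sqrt{21 + \left(1075 + 21^{2} + 68 \cdot 21\right)} = \sqrt{21 + \left(1075 + 441 + 1428\right)} = \sqrt{21 + 2944} = \sqrt{2965}$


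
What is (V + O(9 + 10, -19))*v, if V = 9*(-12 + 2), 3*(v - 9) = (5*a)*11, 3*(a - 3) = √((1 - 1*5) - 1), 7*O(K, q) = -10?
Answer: -40960/7 - 35200*I*√5/63 ≈ -5851.4 - 1249.4*I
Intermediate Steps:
O(K, q) = -10/7 (O(K, q) = (⅐)*(-10) = -10/7)
a = 3 + I*√5/3 (a = 3 + √((1 - 1*5) - 1)/3 = 3 + √((1 - 5) - 1)/3 = 3 + √(-4 - 1)/3 = 3 + √(-5)/3 = 3 + (I*√5)/3 = 3 + I*√5/3 ≈ 3.0 + 0.74536*I)
v = 64 + 55*I*√5/9 (v = 9 + ((5*(3 + I*√5/3))*11)/3 = 9 + ((15 + 5*I*√5/3)*11)/3 = 9 + (165 + 55*I*√5/3)/3 = 9 + (55 + 55*I*√5/9) = 64 + 55*I*√5/9 ≈ 64.0 + 13.665*I)
V = -90 (V = 9*(-10) = -90)
(V + O(9 + 10, -19))*v = (-90 - 10/7)*(64 + 55*I*√5/9) = -640*(64 + 55*I*√5/9)/7 = -40960/7 - 35200*I*√5/63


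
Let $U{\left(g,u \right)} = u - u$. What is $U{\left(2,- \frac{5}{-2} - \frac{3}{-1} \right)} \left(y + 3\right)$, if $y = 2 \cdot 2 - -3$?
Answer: $0$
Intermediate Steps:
$y = 7$ ($y = 4 + 3 = 7$)
$U{\left(g,u \right)} = 0$
$U{\left(2,- \frac{5}{-2} - \frac{3}{-1} \right)} \left(y + 3\right) = 0 \left(7 + 3\right) = 0 \cdot 10 = 0$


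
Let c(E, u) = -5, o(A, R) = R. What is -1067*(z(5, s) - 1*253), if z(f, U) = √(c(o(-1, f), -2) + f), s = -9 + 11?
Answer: 269951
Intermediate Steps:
s = 2
z(f, U) = √(-5 + f)
-1067*(z(5, s) - 1*253) = -1067*(√(-5 + 5) - 1*253) = -1067*(√0 - 253) = -1067*(0 - 253) = -1067*(-253) = 269951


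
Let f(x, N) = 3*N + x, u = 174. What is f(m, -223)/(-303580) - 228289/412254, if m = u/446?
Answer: -769665963443/1395445572918 ≈ -0.55156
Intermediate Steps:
m = 87/223 (m = 174/446 = 174*(1/446) = 87/223 ≈ 0.39013)
f(x, N) = x + 3*N
f(m, -223)/(-303580) - 228289/412254 = (87/223 + 3*(-223))/(-303580) - 228289/412254 = (87/223 - 669)*(-1/303580) - 228289*1/412254 = -149100/223*(-1/303580) - 228289/412254 = 7455/3384917 - 228289/412254 = -769665963443/1395445572918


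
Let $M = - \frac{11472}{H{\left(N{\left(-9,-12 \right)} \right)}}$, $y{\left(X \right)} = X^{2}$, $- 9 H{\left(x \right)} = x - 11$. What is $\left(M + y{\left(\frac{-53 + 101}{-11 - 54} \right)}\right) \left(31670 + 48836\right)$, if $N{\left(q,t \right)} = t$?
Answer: $- \frac{35114286562848}{97175} \approx -3.6135 \cdot 10^{8}$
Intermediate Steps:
$H{\left(x \right)} = \frac{11}{9} - \frac{x}{9}$ ($H{\left(x \right)} = - \frac{x - 11}{9} = - \frac{-11 + x}{9} = \frac{11}{9} - \frac{x}{9}$)
$M = - \frac{103248}{23}$ ($M = - \frac{11472}{\frac{11}{9} - - \frac{4}{3}} = - \frac{11472}{\frac{11}{9} + \frac{4}{3}} = - \frac{11472}{\frac{23}{9}} = \left(-11472\right) \frac{9}{23} = - \frac{103248}{23} \approx -4489.0$)
$\left(M + y{\left(\frac{-53 + 101}{-11 - 54} \right)}\right) \left(31670 + 48836\right) = \left(- \frac{103248}{23} + \left(\frac{-53 + 101}{-11 - 54}\right)^{2}\right) \left(31670 + 48836\right) = \left(- \frac{103248}{23} + \left(\frac{48}{-65}\right)^{2}\right) 80506 = \left(- \frac{103248}{23} + \left(48 \left(- \frac{1}{65}\right)\right)^{2}\right) 80506 = \left(- \frac{103248}{23} + \left(- \frac{48}{65}\right)^{2}\right) 80506 = \left(- \frac{103248}{23} + \frac{2304}{4225}\right) 80506 = \left(- \frac{436169808}{97175}\right) 80506 = - \frac{35114286562848}{97175}$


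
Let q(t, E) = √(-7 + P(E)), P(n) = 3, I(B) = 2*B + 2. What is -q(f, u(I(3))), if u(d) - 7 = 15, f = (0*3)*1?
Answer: -2*I ≈ -2.0*I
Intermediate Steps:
I(B) = 2 + 2*B
f = 0 (f = 0*1 = 0)
u(d) = 22 (u(d) = 7 + 15 = 22)
q(t, E) = 2*I (q(t, E) = √(-7 + 3) = √(-4) = 2*I)
-q(f, u(I(3))) = -2*I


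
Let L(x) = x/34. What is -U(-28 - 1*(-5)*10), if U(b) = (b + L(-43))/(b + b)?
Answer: -705/1496 ≈ -0.47126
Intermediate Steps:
L(x) = x/34 (L(x) = x*(1/34) = x/34)
U(b) = (-43/34 + b)/(2*b) (U(b) = (b + (1/34)*(-43))/(b + b) = (b - 43/34)/((2*b)) = (-43/34 + b)*(1/(2*b)) = (-43/34 + b)/(2*b))
-U(-28 - 1*(-5)*10) = -(-43 + 34*(-28 - 1*(-5)*10))/(68*(-28 - 1*(-5)*10)) = -(-43 + 34*(-28 + 5*10))/(68*(-28 + 5*10)) = -(-43 + 34*(-28 + 50))/(68*(-28 + 50)) = -(-43 + 34*22)/(68*22) = -(-43 + 748)/(68*22) = -705/(68*22) = -1*705/1496 = -705/1496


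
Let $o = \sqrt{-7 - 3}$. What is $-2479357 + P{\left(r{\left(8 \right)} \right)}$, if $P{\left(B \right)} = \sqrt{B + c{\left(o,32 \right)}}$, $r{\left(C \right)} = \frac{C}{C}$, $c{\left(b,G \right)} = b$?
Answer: $-2479357 + \sqrt{1 + i \sqrt{10}} \approx -2.4794 \cdot 10^{6} + 1.0763 i$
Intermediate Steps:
$o = i \sqrt{10}$ ($o = \sqrt{-10} = i \sqrt{10} \approx 3.1623 i$)
$r{\left(C \right)} = 1$
$P{\left(B \right)} = \sqrt{B + i \sqrt{10}}$
$-2479357 + P{\left(r{\left(8 \right)} \right)} = -2479357 + \sqrt{1 + i \sqrt{10}}$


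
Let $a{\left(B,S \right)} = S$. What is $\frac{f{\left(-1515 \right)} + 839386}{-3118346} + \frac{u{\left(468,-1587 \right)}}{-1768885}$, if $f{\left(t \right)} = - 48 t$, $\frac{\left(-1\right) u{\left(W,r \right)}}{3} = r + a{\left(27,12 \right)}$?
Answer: $- \frac{162814480666}{551599546421} \approx -0.29517$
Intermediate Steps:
$u{\left(W,r \right)} = -36 - 3 r$ ($u{\left(W,r \right)} = - 3 \left(r + 12\right) = - 3 \left(12 + r\right) = -36 - 3 r$)
$\frac{f{\left(-1515 \right)} + 839386}{-3118346} + \frac{u{\left(468,-1587 \right)}}{-1768885} = \frac{\left(-48\right) \left(-1515\right) + 839386}{-3118346} + \frac{-36 - -4761}{-1768885} = \left(72720 + 839386\right) \left(- \frac{1}{3118346}\right) + \left(-36 + 4761\right) \left(- \frac{1}{1768885}\right) = 912106 \left(- \frac{1}{3118346}\right) + 4725 \left(- \frac{1}{1768885}\right) = - \frac{456053}{1559173} - \frac{945}{353777} = - \frac{162814480666}{551599546421}$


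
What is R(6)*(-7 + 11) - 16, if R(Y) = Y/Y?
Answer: -12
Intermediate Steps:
R(Y) = 1
R(6)*(-7 + 11) - 16 = 1*(-7 + 11) - 16 = 1*4 - 16 = 4 - 16 = -12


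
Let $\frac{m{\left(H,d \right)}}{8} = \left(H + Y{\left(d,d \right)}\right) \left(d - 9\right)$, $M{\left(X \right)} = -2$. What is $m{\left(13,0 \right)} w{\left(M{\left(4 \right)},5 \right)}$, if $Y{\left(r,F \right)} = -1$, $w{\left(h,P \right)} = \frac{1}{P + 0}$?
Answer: $- \frac{864}{5} \approx -172.8$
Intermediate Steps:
$w{\left(h,P \right)} = \frac{1}{P}$
$m{\left(H,d \right)} = 8 \left(-1 + H\right) \left(-9 + d\right)$ ($m{\left(H,d \right)} = 8 \left(H - 1\right) \left(d - 9\right) = 8 \left(-1 + H\right) \left(-9 + d\right)$)
$m{\left(13,0 \right)} w{\left(M{\left(4 \right)},5 \right)} = \frac{72 - 936 - 0 + 8 \cdot 13 \cdot 0}{5} = \left(72 - 936 + 0 + 0\right) \frac{1}{5} = \left(-864\right) \frac{1}{5} = - \frac{864}{5}$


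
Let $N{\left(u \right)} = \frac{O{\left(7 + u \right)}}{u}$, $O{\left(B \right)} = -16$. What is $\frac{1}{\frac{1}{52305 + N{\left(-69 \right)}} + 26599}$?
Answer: $\frac{3609061}{95997413608} \approx 3.7595 \cdot 10^{-5}$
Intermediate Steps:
$N{\left(u \right)} = - \frac{16}{u}$
$\frac{1}{\frac{1}{52305 + N{\left(-69 \right)}} + 26599} = \frac{1}{\frac{1}{52305 - \frac{16}{-69}} + 26599} = \frac{1}{\frac{1}{52305 - - \frac{16}{69}} + 26599} = \frac{1}{\frac{1}{52305 + \frac{16}{69}} + 26599} = \frac{1}{\frac{1}{\frac{3609061}{69}} + 26599} = \frac{1}{\frac{69}{3609061} + 26599} = \frac{1}{\frac{95997413608}{3609061}} = \frac{3609061}{95997413608}$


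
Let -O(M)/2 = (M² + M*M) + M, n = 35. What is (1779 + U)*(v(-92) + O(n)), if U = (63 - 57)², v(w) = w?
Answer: -9187530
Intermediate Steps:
U = 36 (U = 6² = 36)
O(M) = -4*M² - 2*M (O(M) = -2*((M² + M*M) + M) = -2*((M² + M²) + M) = -2*(2*M² + M) = -2*(M + 2*M²) = -4*M² - 2*M)
(1779 + U)*(v(-92) + O(n)) = (1779 + 36)*(-92 - 2*35*(1 + 2*35)) = 1815*(-92 - 2*35*(1 + 70)) = 1815*(-92 - 2*35*71) = 1815*(-92 - 4970) = 1815*(-5062) = -9187530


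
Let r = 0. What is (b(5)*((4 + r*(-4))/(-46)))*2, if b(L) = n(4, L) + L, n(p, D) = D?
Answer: -40/23 ≈ -1.7391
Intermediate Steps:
b(L) = 2*L (b(L) = L + L = 2*L)
(b(5)*((4 + r*(-4))/(-46)))*2 = ((2*5)*((4 + 0*(-4))/(-46)))*2 = (10*((4 + 0)*(-1/46)))*2 = (10*(4*(-1/46)))*2 = (10*(-2/23))*2 = -20/23*2 = -40/23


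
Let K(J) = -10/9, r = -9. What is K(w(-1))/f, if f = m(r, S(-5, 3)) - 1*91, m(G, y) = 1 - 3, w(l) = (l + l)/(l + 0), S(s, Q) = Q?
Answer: 10/837 ≈ 0.011947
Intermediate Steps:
w(l) = 2 (w(l) = (2*l)/l = 2)
K(J) = -10/9 (K(J) = -10*⅑ = -10/9)
m(G, y) = -2
f = -93 (f = -2 - 1*91 = -2 - 91 = -93)
K(w(-1))/f = -10/9/(-93) = -1/93*(-10/9) = 10/837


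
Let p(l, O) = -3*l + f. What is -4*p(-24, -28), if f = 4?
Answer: -304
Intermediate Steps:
p(l, O) = 4 - 3*l (p(l, O) = -3*l + 4 = 4 - 3*l)
-4*p(-24, -28) = -4*(4 - 3*(-24)) = -4*(4 + 72) = -4*76 = -304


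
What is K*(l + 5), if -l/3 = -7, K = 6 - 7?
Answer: -26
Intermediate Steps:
K = -1
l = 21 (l = -3*(-7) = 21)
K*(l + 5) = -(21 + 5) = -1*26 = -26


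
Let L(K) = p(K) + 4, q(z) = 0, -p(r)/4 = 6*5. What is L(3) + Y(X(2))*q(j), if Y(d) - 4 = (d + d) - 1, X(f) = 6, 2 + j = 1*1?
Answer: -116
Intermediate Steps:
p(r) = -120 (p(r) = -24*5 = -4*30 = -120)
j = -1 (j = -2 + 1*1 = -2 + 1 = -1)
L(K) = -116 (L(K) = -120 + 4 = -116)
Y(d) = 3 + 2*d (Y(d) = 4 + ((d + d) - 1) = 4 + (2*d - 1) = 4 + (-1 + 2*d) = 3 + 2*d)
L(3) + Y(X(2))*q(j) = -116 + (3 + 2*6)*0 = -116 + (3 + 12)*0 = -116 + 15*0 = -116 + 0 = -116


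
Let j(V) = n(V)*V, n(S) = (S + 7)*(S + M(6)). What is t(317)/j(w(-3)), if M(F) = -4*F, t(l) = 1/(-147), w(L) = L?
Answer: -1/47628 ≈ -2.0996e-5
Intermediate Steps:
t(l) = -1/147
n(S) = (-24 + S)*(7 + S) (n(S) = (S + 7)*(S - 4*6) = (7 + S)*(S - 24) = (7 + S)*(-24 + S) = (-24 + S)*(7 + S))
j(V) = V*(-168 + V² - 17*V) (j(V) = (-168 + V² - 17*V)*V = V*(-168 + V² - 17*V))
t(317)/j(w(-3)) = -(-1/(3*(-168 + (-3)² - 17*(-3))))/147 = -(-1/(3*(-168 + 9 + 51)))/147 = -1/(147*((-3*(-108)))) = -1/147/324 = -1/147*1/324 = -1/47628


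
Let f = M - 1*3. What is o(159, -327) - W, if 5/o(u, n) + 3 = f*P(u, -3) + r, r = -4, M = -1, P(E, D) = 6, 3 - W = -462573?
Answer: -14339861/31 ≈ -4.6258e+5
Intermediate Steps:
W = 462576 (W = 3 - 1*(-462573) = 3 + 462573 = 462576)
f = -4 (f = -1 - 1*3 = -1 - 3 = -4)
o(u, n) = -5/31 (o(u, n) = 5/(-3 + (-4*6 - 4)) = 5/(-3 + (-24 - 4)) = 5/(-3 - 28) = 5/(-31) = 5*(-1/31) = -5/31)
o(159, -327) - W = -5/31 - 1*462576 = -5/31 - 462576 = -14339861/31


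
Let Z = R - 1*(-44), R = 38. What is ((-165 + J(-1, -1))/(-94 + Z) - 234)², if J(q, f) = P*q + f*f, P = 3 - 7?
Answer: 438244/9 ≈ 48694.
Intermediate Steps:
P = -4
Z = 82 (Z = 38 - 1*(-44) = 38 + 44 = 82)
J(q, f) = f² - 4*q (J(q, f) = -4*q + f*f = -4*q + f² = f² - 4*q)
((-165 + J(-1, -1))/(-94 + Z) - 234)² = ((-165 + ((-1)² - 4*(-1)))/(-94 + 82) - 234)² = ((-165 + (1 + 4))/(-12) - 234)² = ((-165 + 5)*(-1/12) - 234)² = (-160*(-1/12) - 234)² = (40/3 - 234)² = (-662/3)² = 438244/9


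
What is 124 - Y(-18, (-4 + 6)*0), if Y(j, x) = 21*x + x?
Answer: 124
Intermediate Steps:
Y(j, x) = 22*x
124 - Y(-18, (-4 + 6)*0) = 124 - 22*(-4 + 6)*0 = 124 - 22*2*0 = 124 - 22*0 = 124 - 1*0 = 124 + 0 = 124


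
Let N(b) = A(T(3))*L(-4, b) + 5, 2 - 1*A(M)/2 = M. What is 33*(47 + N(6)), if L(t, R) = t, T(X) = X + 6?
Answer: 3564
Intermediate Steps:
T(X) = 6 + X
A(M) = 4 - 2*M
N(b) = 61 (N(b) = (4 - 2*(6 + 3))*(-4) + 5 = (4 - 2*9)*(-4) + 5 = (4 - 18)*(-4) + 5 = -14*(-4) + 5 = 56 + 5 = 61)
33*(47 + N(6)) = 33*(47 + 61) = 33*108 = 3564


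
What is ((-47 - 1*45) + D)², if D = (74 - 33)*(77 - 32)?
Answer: 3073009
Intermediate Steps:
D = 1845 (D = 41*45 = 1845)
((-47 - 1*45) + D)² = ((-47 - 1*45) + 1845)² = ((-47 - 45) + 1845)² = (-92 + 1845)² = 1753² = 3073009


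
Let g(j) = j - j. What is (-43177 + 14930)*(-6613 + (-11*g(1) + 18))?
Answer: 186288965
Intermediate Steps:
g(j) = 0
(-43177 + 14930)*(-6613 + (-11*g(1) + 18)) = (-43177 + 14930)*(-6613 + (-11*0 + 18)) = -28247*(-6613 + (0 + 18)) = -28247*(-6613 + 18) = -28247*(-6595) = 186288965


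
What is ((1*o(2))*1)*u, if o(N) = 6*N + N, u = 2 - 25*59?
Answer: -20622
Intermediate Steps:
u = -1473 (u = 2 - 1475 = -1473)
o(N) = 7*N
((1*o(2))*1)*u = ((1*(7*2))*1)*(-1473) = ((1*14)*1)*(-1473) = (14*1)*(-1473) = 14*(-1473) = -20622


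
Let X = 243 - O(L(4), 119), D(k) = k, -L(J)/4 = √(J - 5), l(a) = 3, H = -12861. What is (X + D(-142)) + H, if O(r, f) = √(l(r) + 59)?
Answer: -12760 - √62 ≈ -12768.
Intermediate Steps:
L(J) = -4*√(-5 + J) (L(J) = -4*√(J - 5) = -4*√(-5 + J))
O(r, f) = √62 (O(r, f) = √(3 + 59) = √62)
X = 243 - √62 ≈ 235.13
(X + D(-142)) + H = ((243 - √62) - 142) - 12861 = (101 - √62) - 12861 = -12760 - √62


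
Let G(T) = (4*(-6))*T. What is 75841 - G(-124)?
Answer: 72865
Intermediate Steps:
G(T) = -24*T
75841 - G(-124) = 75841 - (-24)*(-124) = 75841 - 1*2976 = 75841 - 2976 = 72865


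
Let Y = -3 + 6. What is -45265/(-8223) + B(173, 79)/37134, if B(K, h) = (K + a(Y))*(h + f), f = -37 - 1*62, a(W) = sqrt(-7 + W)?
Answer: 275403155/50892147 - 20*I/18567 ≈ 5.4115 - 0.0010772*I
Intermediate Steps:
Y = 3
f = -99 (f = -37 - 62 = -99)
B(K, h) = (-99 + h)*(K + 2*I) (B(K, h) = (K + sqrt(-7 + 3))*(h - 99) = (K + sqrt(-4))*(-99 + h) = (K + 2*I)*(-99 + h) = (-99 + h)*(K + 2*I))
-45265/(-8223) + B(173, 79)/37134 = -45265/(-8223) + (-198*I - 99*173 + 173*79 + 2*I*79)/37134 = -45265*(-1/8223) + (-198*I - 17127 + 13667 + 158*I)*(1/37134) = 45265/8223 + (-3460 - 40*I)*(1/37134) = 45265/8223 + (-1730/18567 - 20*I/18567) = 275403155/50892147 - 20*I/18567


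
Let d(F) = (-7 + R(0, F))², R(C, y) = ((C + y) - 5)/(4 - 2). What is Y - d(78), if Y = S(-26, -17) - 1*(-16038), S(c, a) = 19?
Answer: 60747/4 ≈ 15187.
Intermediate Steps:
R(C, y) = -5/2 + C/2 + y/2 (R(C, y) = (-5 + C + y)/2 = (-5 + C + y)*(½) = -5/2 + C/2 + y/2)
d(F) = (-19/2 + F/2)² (d(F) = (-7 + (-5/2 + (½)*0 + F/2))² = (-7 + (-5/2 + 0 + F/2))² = (-7 + (-5/2 + F/2))² = (-19/2 + F/2)²)
Y = 16057 (Y = 19 - 1*(-16038) = 19 + 16038 = 16057)
Y - d(78) = 16057 - (-19 + 78)²/4 = 16057 - 59²/4 = 16057 - 3481/4 = 60747/4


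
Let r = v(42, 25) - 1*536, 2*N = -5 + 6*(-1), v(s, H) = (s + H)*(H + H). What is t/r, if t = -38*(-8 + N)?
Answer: 171/938 ≈ 0.18230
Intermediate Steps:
v(s, H) = 2*H*(H + s) (v(s, H) = (H + s)*(2*H) = 2*H*(H + s))
N = -11/2 (N = (-5 + 6*(-1))/2 = (-5 - 6)/2 = (½)*(-11) = -11/2 ≈ -5.5000)
r = 2814 (r = 2*25*(25 + 42) - 1*536 = 2*25*67 - 536 = 3350 - 536 = 2814)
t = 513 (t = -38*(-8 - 11/2) = -38*(-27/2) = 513)
t/r = 513/2814 = 513*(1/2814) = 171/938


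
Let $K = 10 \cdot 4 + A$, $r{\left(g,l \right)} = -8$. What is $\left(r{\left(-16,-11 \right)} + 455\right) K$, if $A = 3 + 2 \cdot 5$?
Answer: $23691$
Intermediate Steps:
$A = 13$ ($A = 3 + 10 = 13$)
$K = 53$ ($K = 10 \cdot 4 + 13 = 40 + 13 = 53$)
$\left(r{\left(-16,-11 \right)} + 455\right) K = \left(-8 + 455\right) 53 = 447 \cdot 53 = 23691$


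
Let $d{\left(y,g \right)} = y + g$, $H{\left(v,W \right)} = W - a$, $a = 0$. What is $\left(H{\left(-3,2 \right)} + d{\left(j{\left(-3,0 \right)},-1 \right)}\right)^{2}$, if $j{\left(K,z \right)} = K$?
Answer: $4$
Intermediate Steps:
$H{\left(v,W \right)} = W$ ($H{\left(v,W \right)} = W - 0 = W + 0 = W$)
$d{\left(y,g \right)} = g + y$
$\left(H{\left(-3,2 \right)} + d{\left(j{\left(-3,0 \right)},-1 \right)}\right)^{2} = \left(2 - 4\right)^{2} = \left(-2\right)^{2} = 4$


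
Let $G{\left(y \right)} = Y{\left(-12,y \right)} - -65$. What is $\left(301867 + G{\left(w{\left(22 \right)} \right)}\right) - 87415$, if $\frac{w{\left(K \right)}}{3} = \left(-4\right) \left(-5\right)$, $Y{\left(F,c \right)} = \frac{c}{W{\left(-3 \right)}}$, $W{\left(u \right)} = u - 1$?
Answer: $214502$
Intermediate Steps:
$W{\left(u \right)} = -1 + u$
$Y{\left(F,c \right)} = - \frac{c}{4}$ ($Y{\left(F,c \right)} = \frac{c}{-1 - 3} = \frac{c}{-4} = c \left(- \frac{1}{4}\right) = - \frac{c}{4}$)
$w{\left(K \right)} = 60$ ($w{\left(K \right)} = 3 \left(\left(-4\right) \left(-5\right)\right) = 3 \cdot 20 = 60$)
$G{\left(y \right)} = 65 - \frac{y}{4}$ ($G{\left(y \right)} = - \frac{y}{4} - -65 = - \frac{y}{4} + 65 = 65 - \frac{y}{4}$)
$\left(301867 + G{\left(w{\left(22 \right)} \right)}\right) - 87415 = \left(301867 + \left(65 - 15\right)\right) - 87415 = \left(301867 + 50\right) - 87415 = 301917 - 87415 = 214502$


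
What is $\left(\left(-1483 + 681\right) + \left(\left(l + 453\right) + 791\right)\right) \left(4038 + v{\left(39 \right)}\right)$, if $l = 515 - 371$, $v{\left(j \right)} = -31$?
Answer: $2348102$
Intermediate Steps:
$l = 144$ ($l = 515 - 371 = 144$)
$\left(\left(-1483 + 681\right) + \left(\left(l + 453\right) + 791\right)\right) \left(4038 + v{\left(39 \right)}\right) = \left(\left(-1483 + 681\right) + \left(\left(144 + 453\right) + 791\right)\right) \left(4038 - 31\right) = \left(-802 + \left(597 + 791\right)\right) 4007 = \left(-802 + 1388\right) 4007 = 586 \cdot 4007 = 2348102$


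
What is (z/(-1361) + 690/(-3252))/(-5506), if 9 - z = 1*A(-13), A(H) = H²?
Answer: 69795/4061566972 ≈ 1.7184e-5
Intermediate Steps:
z = -160 (z = 9 - (-13)² = 9 - 169 = -160)
(z/(-1361) + 690/(-3252))/(-5506) = (-160/(-1361) + 690/(-3252))/(-5506) = (-160*(-1/1361) + 690*(-1/3252))*(-1/5506) = (160/1361 - 115/542)*(-1/5506) = -69795/737662*(-1/5506) = 69795/4061566972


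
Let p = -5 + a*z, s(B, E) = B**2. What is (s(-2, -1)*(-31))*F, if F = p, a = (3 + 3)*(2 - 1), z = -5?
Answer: 4340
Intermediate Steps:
a = 6 (a = 6*1 = 6)
p = -35 (p = -5 + 6*(-5) = -5 - 30 = -35)
F = -35
(s(-2, -1)*(-31))*F = ((-2)**2*(-31))*(-35) = (4*(-31))*(-35) = -124*(-35) = 4340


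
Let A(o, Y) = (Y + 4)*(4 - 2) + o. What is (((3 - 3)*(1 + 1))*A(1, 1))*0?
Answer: 0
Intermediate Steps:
A(o, Y) = 8 + o + 2*Y (A(o, Y) = (4 + Y)*2 + o = (8 + 2*Y) + o = 8 + o + 2*Y)
(((3 - 3)*(1 + 1))*A(1, 1))*0 = (((3 - 3)*(1 + 1))*(8 + 1 + 2*1))*0 = ((0*2)*(8 + 1 + 2))*0 = (0*11)*0 = 0*0 = 0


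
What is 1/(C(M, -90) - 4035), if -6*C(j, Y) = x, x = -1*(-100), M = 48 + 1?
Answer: -3/12155 ≈ -0.00024681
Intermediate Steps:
M = 49
x = 100
C(j, Y) = -50/3 (C(j, Y) = -1/6*100 = -50/3)
1/(C(M, -90) - 4035) = 1/(-50/3 - 4035) = 1/(-12155/3) = -3/12155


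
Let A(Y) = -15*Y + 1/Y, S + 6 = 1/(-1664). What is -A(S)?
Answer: -1492734479/16615040 ≈ -89.842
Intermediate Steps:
S = -9985/1664 (S = -6 + 1/(-1664) = -6 - 1/1664 = -9985/1664 ≈ -6.0006)
A(Y) = 1/Y - 15*Y
-A(S) = -(1/(-9985/1664) - 15*(-9985/1664)) = -(-1664/9985 + 149775/1664) = -1*1492734479/16615040 = -1492734479/16615040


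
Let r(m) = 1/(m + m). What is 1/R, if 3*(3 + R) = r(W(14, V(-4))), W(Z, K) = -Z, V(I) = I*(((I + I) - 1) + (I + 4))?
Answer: -84/253 ≈ -0.33202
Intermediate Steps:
V(I) = I*(3 + 3*I) (V(I) = I*((2*I - 1) + (4 + I)) = I*((-1 + 2*I) + (4 + I)) = I*(3 + 3*I))
r(m) = 1/(2*m)
R = -253/84 (R = -3 + (1/(2*((-1*14))))/3 = -3 + ((1/2)/(-14))/3 = -3 + ((1/2)*(-1/14))/3 = -3 + (1/3)*(-1/28) = -3 - 1/84 = -253/84 ≈ -3.0119)
1/R = 1/(-253/84) = -84/253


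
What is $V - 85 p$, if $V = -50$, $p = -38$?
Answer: $3180$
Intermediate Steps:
$V - 85 p = -50 - -3230 = -50 + 3230 = 3180$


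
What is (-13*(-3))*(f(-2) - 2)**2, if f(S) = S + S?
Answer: 1404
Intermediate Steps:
f(S) = 2*S
(-13*(-3))*(f(-2) - 2)**2 = (-13*(-3))*(2*(-2) - 2)**2 = 39*(-4 - 2)**2 = 39*(-6)**2 = 39*36 = 1404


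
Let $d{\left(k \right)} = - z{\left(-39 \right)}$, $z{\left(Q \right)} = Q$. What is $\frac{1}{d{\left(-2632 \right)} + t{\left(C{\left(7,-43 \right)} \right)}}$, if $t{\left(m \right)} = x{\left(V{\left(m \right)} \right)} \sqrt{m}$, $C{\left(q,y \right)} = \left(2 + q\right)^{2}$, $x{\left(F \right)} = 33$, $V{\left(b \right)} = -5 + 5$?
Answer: $\frac{1}{336} \approx 0.0029762$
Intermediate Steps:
$V{\left(b \right)} = 0$
$t{\left(m \right)} = 33 \sqrt{m}$
$d{\left(k \right)} = 39$ ($d{\left(k \right)} = \left(-1\right) \left(-39\right) = 39$)
$\frac{1}{d{\left(-2632 \right)} + t{\left(C{\left(7,-43 \right)} \right)}} = \frac{1}{39 + 33 \sqrt{\left(2 + 7\right)^{2}}} = \frac{1}{39 + 33 \sqrt{9^{2}}} = \frac{1}{39 + 33 \sqrt{81}} = \frac{1}{39 + 33 \cdot 9} = \frac{1}{39 + 297} = \frac{1}{336}$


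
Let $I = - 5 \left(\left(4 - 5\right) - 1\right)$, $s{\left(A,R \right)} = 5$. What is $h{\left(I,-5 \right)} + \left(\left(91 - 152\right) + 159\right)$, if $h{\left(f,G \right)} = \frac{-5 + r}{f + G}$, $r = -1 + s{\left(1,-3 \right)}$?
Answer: $\frac{489}{5} \approx 97.8$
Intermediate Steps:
$r = 4$ ($r = -1 + 5 = 4$)
$I = 10$ ($I = - 5 \left(-1 - 1\right) = \left(-5\right) \left(-2\right) = 10$)
$h{\left(f,G \right)} = - \frac{1}{G + f}$ ($h{\left(f,G \right)} = \frac{-5 + 4}{f + G} = - \frac{1}{G + f}$)
$h{\left(I,-5 \right)} + \left(\left(91 - 152\right) + 159\right) = - \frac{1}{-5 + 10} + \left(\left(91 - 152\right) + 159\right) = - \frac{1}{5} + \left(-61 + 159\right) = \left(-1\right) \frac{1}{5} + 98 = - \frac{1}{5} + 98 = \frac{489}{5}$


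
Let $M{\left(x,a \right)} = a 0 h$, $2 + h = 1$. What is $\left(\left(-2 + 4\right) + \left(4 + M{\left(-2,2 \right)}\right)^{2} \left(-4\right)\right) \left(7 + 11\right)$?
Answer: $-1116$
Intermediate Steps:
$h = -1$ ($h = -2 + 1 = -1$)
$M{\left(x,a \right)} = 0$ ($M{\left(x,a \right)} = a 0 \left(-1\right) = 0 \left(-1\right) = 0$)
$\left(\left(-2 + 4\right) + \left(4 + M{\left(-2,2 \right)}\right)^{2} \left(-4\right)\right) \left(7 + 11\right) = \left(\left(-2 + 4\right) + \left(4 + 0\right)^{2} \left(-4\right)\right) \left(7 + 11\right) = \left(2 + 4^{2} \left(-4\right)\right) 18 = \left(2 + 16 \left(-4\right)\right) 18 = \left(2 - 64\right) 18 = \left(-62\right) 18 = -1116$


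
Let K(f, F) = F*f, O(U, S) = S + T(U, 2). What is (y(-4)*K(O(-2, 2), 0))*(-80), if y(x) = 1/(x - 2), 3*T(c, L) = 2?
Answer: 0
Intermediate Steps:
T(c, L) = ⅔ (T(c, L) = (⅓)*2 = ⅔)
O(U, S) = ⅔ + S (O(U, S) = S + ⅔ = ⅔ + S)
y(x) = 1/(-2 + x)
(y(-4)*K(O(-2, 2), 0))*(-80) = ((0*(⅔ + 2))/(-2 - 4))*(-80) = ((0*(8/3))/(-6))*(-80) = -⅙*0*(-80) = 0*(-80) = 0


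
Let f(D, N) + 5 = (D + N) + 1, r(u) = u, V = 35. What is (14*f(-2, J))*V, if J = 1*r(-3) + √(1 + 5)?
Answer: -4410 + 490*√6 ≈ -3209.8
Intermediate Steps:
J = -3 + √6 (J = 1*(-3) + √(1 + 5) = -3 + √6 ≈ -0.55051)
f(D, N) = -4 + D + N (f(D, N) = -5 + ((D + N) + 1) = -5 + (1 + D + N) = -4 + D + N)
(14*f(-2, J))*V = (14*(-4 - 2 + (-3 + √6)))*35 = (14*(-9 + √6))*35 = (-126 + 14*√6)*35 = -4410 + 490*√6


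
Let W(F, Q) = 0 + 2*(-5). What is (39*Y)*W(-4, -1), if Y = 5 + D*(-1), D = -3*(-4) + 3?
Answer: 3900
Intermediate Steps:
D = 15 (D = 12 + 3 = 15)
Y = -10 (Y = 5 + 15*(-1) = 5 - 15 = -10)
W(F, Q) = -10 (W(F, Q) = 0 - 10 = -10)
(39*Y)*W(-4, -1) = (39*(-10))*(-10) = -390*(-10) = 3900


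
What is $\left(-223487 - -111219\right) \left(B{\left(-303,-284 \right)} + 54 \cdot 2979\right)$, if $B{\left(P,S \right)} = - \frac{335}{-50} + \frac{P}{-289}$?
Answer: $- \frac{1535182789166}{85} \approx -1.8061 \cdot 10^{10}$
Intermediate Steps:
$B{\left(P,S \right)} = \frac{67}{10} - \frac{P}{289}$ ($B{\left(P,S \right)} = \left(-335\right) \left(- \frac{1}{50}\right) + P \left(- \frac{1}{289}\right) = \frac{67}{10} - \frac{P}{289}$)
$\left(-223487 - -111219\right) \left(B{\left(-303,-284 \right)} + 54 \cdot 2979\right) = \left(-223487 - -111219\right) \left(\left(\frac{67}{10} - - \frac{303}{289}\right) + 54 \cdot 2979\right) = \left(-223487 + \left(-35116 + 146335\right)\right) \left(\left(\frac{67}{10} + \frac{303}{289}\right) + 160866\right) = \left(-223487 + 111219\right) \left(\frac{22393}{2890} + 160866\right) = \left(-112268\right) \frac{464925133}{2890} = - \frac{1535182789166}{85}$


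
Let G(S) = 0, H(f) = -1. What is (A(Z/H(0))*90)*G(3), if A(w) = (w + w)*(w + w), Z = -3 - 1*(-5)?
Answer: 0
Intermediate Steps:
Z = 2 (Z = -3 + 5 = 2)
A(w) = 4*w² (A(w) = (2*w)*(2*w) = 4*w²)
(A(Z/H(0))*90)*G(3) = ((4*(2/(-1))²)*90)*0 = ((4*(2*(-1))²)*90)*0 = ((4*(-2)²)*90)*0 = ((4*4)*90)*0 = (16*90)*0 = 1440*0 = 0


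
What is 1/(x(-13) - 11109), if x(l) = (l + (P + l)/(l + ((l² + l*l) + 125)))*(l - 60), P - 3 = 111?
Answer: -450/4579373 ≈ -9.8267e-5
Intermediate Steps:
P = 114 (P = 3 + 111 = 114)
x(l) = (-60 + l)*(l + (114 + l)/(125 + l + 2*l²)) (x(l) = (l + (114 + l)/(l + ((l² + l*l) + 125)))*(l - 60) = (l + (114 + l)/(l + ((l² + l²) + 125)))*(-60 + l) = (l + (114 + l)/(l + (2*l² + 125)))*(-60 + l) = (l + (114 + l)/(l + (125 + 2*l²)))*(-60 + l) = (l + (114 + l)/(125 + l + 2*l²))*(-60 + l) = (-60 + l)*(l + (114 + l)/(125 + l + 2*l²)))
1/(x(-13) - 11109) = 1/((-6840 - 7446*(-13) - 119*(-13)³ + 2*(-13)⁴ + 66*(-13)²)/(125 - 13 + 2*(-13)²) - 11109) = 1/((-6840 + 96798 - 119*(-2197) + 2*28561 + 66*169)/(125 - 13 + 2*169) - 11109) = 1/((-6840 + 96798 + 261443 + 57122 + 11154)/(125 - 13 + 338) - 11109) = 1/(419677/450 - 11109) = 1/(-4579373/450) = -450/4579373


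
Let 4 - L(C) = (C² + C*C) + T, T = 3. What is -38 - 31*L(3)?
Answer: 489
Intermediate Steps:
L(C) = 1 - 2*C² (L(C) = 4 - ((C² + C*C) + 3) = 4 - ((C² + C²) + 3) = 4 - (2*C² + 3) = 4 - (3 + 2*C²) = 4 + (-3 - 2*C²) = 1 - 2*C²)
-38 - 31*L(3) = -38 - 31*(1 - 2*3²) = -38 - 31*(1 - 2*9) = -38 - 31*(1 - 18) = -38 - 31*(-17) = -38 + 527 = 489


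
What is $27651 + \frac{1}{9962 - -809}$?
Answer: $\frac{297828922}{10771} \approx 27651.0$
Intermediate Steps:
$27651 + \frac{1}{9962 - -809} = 27651 + \frac{1}{9962 + \left(885 - 76\right)} = 27651 + \frac{1}{9962 + 809} = 27651 + \frac{1}{10771} = \frac{297828922}{10771}$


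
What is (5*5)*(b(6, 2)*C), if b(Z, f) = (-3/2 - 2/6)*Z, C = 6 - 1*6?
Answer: 0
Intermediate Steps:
C = 0 (C = 6 - 6 = 0)
b(Z, f) = -11*Z/6 (b(Z, f) = (-3*1/2 - 2*1/6)*Z = (-3/2 - 1/3)*Z = -11*Z/6)
(5*5)*(b(6, 2)*C) = (5*5)*(-11/6*6*0) = 25*(-11*0) = 25*0 = 0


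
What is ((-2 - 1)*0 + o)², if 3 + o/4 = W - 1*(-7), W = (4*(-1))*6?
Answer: 6400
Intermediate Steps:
W = -24 (W = -4*6 = -24)
o = -80 (o = -12 + 4*(-24 - 1*(-7)) = -12 + 4*(-24 + 7) = -12 + 4*(-17) = -12 - 68 = -80)
((-2 - 1)*0 + o)² = ((-2 - 1)*0 - 80)² = (-3*0 - 80)² = (0 - 80)² = (-80)² = 6400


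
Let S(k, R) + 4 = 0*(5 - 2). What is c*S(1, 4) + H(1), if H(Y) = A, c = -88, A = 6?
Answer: 358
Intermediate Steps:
S(k, R) = -4 (S(k, R) = -4 + 0*(5 - 2) = -4 + 0*3 = -4 + 0 = -4)
H(Y) = 6
c*S(1, 4) + H(1) = -88*(-4) + 6 = 352 + 6 = 358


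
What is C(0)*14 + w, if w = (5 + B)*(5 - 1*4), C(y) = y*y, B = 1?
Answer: 6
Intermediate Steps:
C(y) = y²
w = 6 (w = (5 + 1)*(5 - 1*4) = 6*(5 - 4) = 6*1 = 6)
C(0)*14 + w = 0²*14 + 6 = 0*14 + 6 = 0 + 6 = 6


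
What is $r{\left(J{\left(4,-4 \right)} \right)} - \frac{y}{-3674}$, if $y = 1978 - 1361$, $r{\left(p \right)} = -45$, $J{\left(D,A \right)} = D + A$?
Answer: $- \frac{164713}{3674} \approx -44.832$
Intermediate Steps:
$J{\left(D,A \right)} = A + D$
$y = 617$
$r{\left(J{\left(4,-4 \right)} \right)} - \frac{y}{-3674} = -45 - \frac{617}{-3674} = -45 - 617 \left(- \frac{1}{3674}\right) = -45 - - \frac{617}{3674} = -45 + \frac{617}{3674} = - \frac{164713}{3674}$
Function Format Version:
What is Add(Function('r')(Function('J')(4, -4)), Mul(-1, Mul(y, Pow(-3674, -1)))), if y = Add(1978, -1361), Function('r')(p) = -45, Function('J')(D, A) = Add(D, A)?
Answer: Rational(-164713, 3674) ≈ -44.832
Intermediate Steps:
Function('J')(D, A) = Add(A, D)
y = 617
Add(Function('r')(Function('J')(4, -4)), Mul(-1, Mul(y, Pow(-3674, -1)))) = Add(-45, Mul(-1, Mul(617, Pow(-3674, -1)))) = Add(-45, Mul(-1, Mul(617, Rational(-1, 3674)))) = Add(-45, Mul(-1, Rational(-617, 3674))) = Add(-45, Rational(617, 3674)) = Rational(-164713, 3674)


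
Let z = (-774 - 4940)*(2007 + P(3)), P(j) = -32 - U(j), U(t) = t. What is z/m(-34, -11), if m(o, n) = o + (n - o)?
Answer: 11268008/11 ≈ 1.0244e+6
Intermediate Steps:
m(o, n) = n
P(j) = -32 - j
z = -11268008 (z = (-774 - 4940)*(2007 + (-32 - 1*3)) = -5714*(2007 + (-32 - 3)) = -5714*(2007 - 35) = -5714*1972 = -11268008)
z/m(-34, -11) = -11268008/(-11) = -11268008*(-1/11) = 11268008/11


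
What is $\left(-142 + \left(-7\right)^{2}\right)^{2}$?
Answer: $8649$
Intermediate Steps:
$\left(-142 + \left(-7\right)^{2}\right)^{2} = \left(-142 + 49\right)^{2} = \left(-93\right)^{2} = 8649$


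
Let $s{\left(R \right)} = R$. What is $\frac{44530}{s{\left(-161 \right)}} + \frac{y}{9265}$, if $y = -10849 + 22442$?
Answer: $- \frac{410703977}{1491665} \approx -275.33$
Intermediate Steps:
$y = 11593$
$\frac{44530}{s{\left(-161 \right)}} + \frac{y}{9265} = \frac{44530}{-161} + \frac{11593}{9265} = 44530 \left(- \frac{1}{161}\right) + 11593 \cdot \frac{1}{9265} = - \frac{44530}{161} + \frac{11593}{9265} = - \frac{410703977}{1491665}$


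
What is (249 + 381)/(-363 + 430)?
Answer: 630/67 ≈ 9.4030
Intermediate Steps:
(249 + 381)/(-363 + 430) = 630/67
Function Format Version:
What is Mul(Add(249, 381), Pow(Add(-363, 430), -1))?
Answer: Rational(630, 67) ≈ 9.4030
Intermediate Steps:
Mul(Add(249, 381), Pow(Add(-363, 430), -1)) = Mul(630, Pow(67, -1)) = Mul(630, Rational(1, 67)) = Rational(630, 67)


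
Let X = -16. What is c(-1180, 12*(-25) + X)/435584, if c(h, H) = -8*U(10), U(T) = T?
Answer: -5/27224 ≈ -0.00018366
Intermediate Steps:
c(h, H) = -80 (c(h, H) = -8*10 = -80)
c(-1180, 12*(-25) + X)/435584 = -80/435584 = -80*1/435584 = -5/27224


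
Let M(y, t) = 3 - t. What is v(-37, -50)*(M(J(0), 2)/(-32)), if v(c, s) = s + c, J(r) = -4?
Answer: 87/32 ≈ 2.7188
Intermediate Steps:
v(c, s) = c + s
v(-37, -50)*(M(J(0), 2)/(-32)) = (-37 - 50)*((3 - 1*2)/(-32)) = -87*(3 - 2)*(-1)/32 = -87*(-1)/32 = -87*(-1/32) = 87/32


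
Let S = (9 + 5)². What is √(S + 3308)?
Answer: 4*√219 ≈ 59.195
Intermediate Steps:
S = 196 (S = 14² = 196)
√(S + 3308) = √(196 + 3308) = √3504 = 4*√219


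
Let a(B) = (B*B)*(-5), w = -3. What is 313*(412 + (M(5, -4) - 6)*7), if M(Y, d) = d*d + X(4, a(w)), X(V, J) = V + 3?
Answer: 166203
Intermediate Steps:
a(B) = -5*B**2 (a(B) = B**2*(-5) = -5*B**2)
X(V, J) = 3 + V
M(Y, d) = 7 + d**2 (M(Y, d) = d*d + (3 + 4) = d**2 + 7 = 7 + d**2)
313*(412 + (M(5, -4) - 6)*7) = 313*(412 + ((7 + (-4)**2) - 6)*7) = 313*(412 + ((7 + 16) - 6)*7) = 313*(412 + (23 - 6)*7) = 313*(412 + 17*7) = 313*(412 + 119) = 313*531 = 166203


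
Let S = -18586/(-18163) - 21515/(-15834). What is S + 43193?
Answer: 955591308575/22122534 ≈ 43195.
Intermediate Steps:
S = 52697513/22122534 (S = -18586*(-1/18163) - 21515*(-1/15834) = 18586/18163 + 1655/1218 = 52697513/22122534 ≈ 2.3821)
S + 43193 = 52697513/22122534 + 43193 = 955591308575/22122534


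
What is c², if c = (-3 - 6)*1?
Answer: 81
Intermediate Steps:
c = -9 (c = -9*1 = -9)
c² = (-9)² = 81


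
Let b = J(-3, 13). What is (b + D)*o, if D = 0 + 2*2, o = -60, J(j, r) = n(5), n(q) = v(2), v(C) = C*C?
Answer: -480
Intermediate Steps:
v(C) = C²
n(q) = 4 (n(q) = 2² = 4)
J(j, r) = 4
b = 4
D = 4 (D = 0 + 4 = 4)
(b + D)*o = (4 + 4)*(-60) = 8*(-60) = -480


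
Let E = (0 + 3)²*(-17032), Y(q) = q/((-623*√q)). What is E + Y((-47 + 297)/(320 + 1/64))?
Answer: -153288 - 40*√204810/12759663 ≈ -1.5329e+5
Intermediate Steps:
Y(q) = -√q/623 (Y(q) = q*(-1/(623*√q)) = -√q/623)
E = -153288 (E = 3²*(-17032) = 9*(-17032) = -153288)
E + Y((-47 + 297)/(320 + 1/64)) = -153288 - √(-47 + 297)/√(320 + 1/64)/623 = -153288 - 5*√10/√(320 + 1/64)/623 = -153288 - 40*√204810/20481/623 = -153288 - 40*√204810/12759663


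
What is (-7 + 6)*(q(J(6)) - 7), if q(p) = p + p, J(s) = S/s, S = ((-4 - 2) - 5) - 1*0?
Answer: 32/3 ≈ 10.667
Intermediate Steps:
S = -11 (S = (-6 - 5) + 0 = -11 + 0 = -11)
J(s) = -11/s
q(p) = 2*p
(-7 + 6)*(q(J(6)) - 7) = (-7 + 6)*(2*(-11/6) - 7) = -(2*(-11*1/6) - 7) = -(2*(-11/6) - 7) = -(-11/3 - 7) = -1*(-32/3) = 32/3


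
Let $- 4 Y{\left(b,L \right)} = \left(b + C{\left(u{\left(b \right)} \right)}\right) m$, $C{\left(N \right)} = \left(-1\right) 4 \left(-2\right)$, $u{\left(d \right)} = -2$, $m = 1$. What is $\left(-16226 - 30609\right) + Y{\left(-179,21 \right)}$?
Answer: $- \frac{187169}{4} \approx -46792.0$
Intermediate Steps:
$C{\left(N \right)} = 8$ ($C{\left(N \right)} = \left(-4\right) \left(-2\right) = 8$)
$Y{\left(b,L \right)} = -2 - \frac{b}{4}$ ($Y{\left(b,L \right)} = - \frac{\left(b + 8\right) 1}{4} = - \frac{\left(8 + b\right) 1}{4} = - \frac{8 + b}{4} = -2 - \frac{b}{4}$)
$\left(-16226 - 30609\right) + Y{\left(-179,21 \right)} = \left(-16226 - 30609\right) - - \frac{171}{4} = -46835 + \left(-2 + \frac{179}{4}\right) = -46835 + \frac{171}{4} = - \frac{187169}{4}$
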